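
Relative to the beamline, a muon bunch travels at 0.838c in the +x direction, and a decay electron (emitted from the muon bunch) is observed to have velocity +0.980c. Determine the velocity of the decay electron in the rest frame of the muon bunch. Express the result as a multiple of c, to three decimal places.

Invert the composition law: u' = (u − v)/(1 − uv/c²).
u' = (0.980 − 0.838) / (1 − (0.980)(0.838)) = 0.1420/0.1788 = 0.7944.

+0.794c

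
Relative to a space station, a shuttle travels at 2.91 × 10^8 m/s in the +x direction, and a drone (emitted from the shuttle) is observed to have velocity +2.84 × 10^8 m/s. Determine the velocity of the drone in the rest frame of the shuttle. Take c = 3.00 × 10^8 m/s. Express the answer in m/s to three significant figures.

-8.56 × 10^7 m/s

v = 0.970c, u = 0.947c.
Invert the composition law: u' = (u − v)/(1 − uv/c²).
u' = (0.947 − 0.970) / (1 − (0.947)(0.970)) = -0.0233/0.0817 = -0.2855.
u' = -0.2855 × 3.00 × 10^8 m/s.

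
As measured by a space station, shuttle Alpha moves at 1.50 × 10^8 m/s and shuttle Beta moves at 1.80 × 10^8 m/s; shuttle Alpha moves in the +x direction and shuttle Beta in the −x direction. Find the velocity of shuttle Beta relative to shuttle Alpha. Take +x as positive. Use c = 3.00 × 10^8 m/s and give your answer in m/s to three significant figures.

-2.54 × 10^8 m/s

β_A = 0.500, β_B = -0.600 (dividing each by c = 3.00 × 10^8 m/s).
Transform to A's frame with the inverse velocity-addition law: u' = (u − v)/(1 − uv/c²), taking u = β_B and v = β_A.
u' = (-0.600 − 0.500) / (1 − (0.500)(-0.600)) = -1.1000/1.3000 = -0.8462.
u' = -0.8462 × 3.00 × 10^8 m/s.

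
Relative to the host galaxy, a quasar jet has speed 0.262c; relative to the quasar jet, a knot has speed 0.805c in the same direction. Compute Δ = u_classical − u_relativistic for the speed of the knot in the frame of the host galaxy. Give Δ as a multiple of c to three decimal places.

Δ = 0.186c

Galilean: u_cl = 0.805 + 0.262 = 1.0670.
Relativistic: u_rel = (0.805 + 0.262) / (1 + 0.805·0.262) = 1.0670/1.2109 = 0.8812.
Δ = 1.0670 − 0.8812 = 0.1858.
(The classical prediction exceeds c; the relativistic result does not.)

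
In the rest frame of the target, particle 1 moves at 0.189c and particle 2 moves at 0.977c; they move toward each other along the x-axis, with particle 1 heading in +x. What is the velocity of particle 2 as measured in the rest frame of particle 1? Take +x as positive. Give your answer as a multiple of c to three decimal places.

-0.984c

β_A = 0.189, β_B = -0.977.
Transform to A's frame with the inverse velocity-addition law: u' = (u − v)/(1 − uv/c²), taking u = β_B and v = β_A.
u' = (-0.977 − 0.189) / (1 − (0.189)(-0.977)) = -1.1660/1.1847 = -0.9843.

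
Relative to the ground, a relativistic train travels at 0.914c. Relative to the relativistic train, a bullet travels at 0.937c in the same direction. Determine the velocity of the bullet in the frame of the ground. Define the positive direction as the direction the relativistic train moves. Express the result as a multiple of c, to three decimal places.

0.997c

With v = 0.914 and u' = 0.937 (in units of c),
u = (u' + v)/(1 + u'v/c²):
u = (0.937 + 0.914) / (1 + 0.937·0.914) = 1.8510/1.8564 = 0.9971
(Galilean addition would give +1.851c, exceeding c.)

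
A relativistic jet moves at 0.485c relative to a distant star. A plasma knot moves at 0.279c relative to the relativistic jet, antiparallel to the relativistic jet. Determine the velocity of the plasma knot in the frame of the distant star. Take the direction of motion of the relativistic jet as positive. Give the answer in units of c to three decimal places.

With v = 0.485 and u' = -0.279 (in units of c),
u = (u' + v)/(1 + u'v/c²):
u = (-0.279 + 0.485) / (1 + (-0.279)·0.485) = 0.2060/0.8647 = 0.2382
(Galilean addition would give +0.206c.)

+0.238c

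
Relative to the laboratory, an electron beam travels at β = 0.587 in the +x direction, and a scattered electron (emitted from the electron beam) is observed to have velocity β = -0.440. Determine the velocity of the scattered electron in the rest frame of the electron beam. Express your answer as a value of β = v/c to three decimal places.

Invert the composition law: u' = (u − v)/(1 − uv/c²).
u' = (-0.440 − 0.587) / (1 − (-0.440)(0.587)) = -1.0270/1.2583 = -0.8162.

β = -0.816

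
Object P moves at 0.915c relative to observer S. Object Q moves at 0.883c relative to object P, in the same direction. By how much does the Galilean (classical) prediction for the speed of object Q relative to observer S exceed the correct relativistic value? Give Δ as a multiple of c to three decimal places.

Galilean: u_cl = 0.883 + 0.915 = 1.7980.
Relativistic: u_rel = (0.883 + 0.915) / (1 + 0.883·0.915) = 1.7980/1.8079 = 0.9945.
Δ = 1.7980 − 0.9945 = 0.8035.
(The classical prediction exceeds c; the relativistic result does not.)

Δ = 0.804c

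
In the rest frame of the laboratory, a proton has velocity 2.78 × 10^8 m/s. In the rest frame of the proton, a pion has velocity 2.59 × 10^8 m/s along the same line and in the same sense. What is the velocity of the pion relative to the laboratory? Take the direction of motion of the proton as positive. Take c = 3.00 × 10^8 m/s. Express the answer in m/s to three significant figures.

2.98 × 10^8 m/s

In units of c (dividing by 3.00 × 10^8 m/s): v = 0.927, u' = 0.863.
u = (u' + v)/(1 + u'v/c²):
u = (0.863 + 0.927) / (1 + 0.863·0.927) = 1.7900/1.8000 = 0.9944
(Galilean addition would give +1.790c, exceeding c.)
Converting back: u = 0.9944 × 3.00 × 10^8 m/s.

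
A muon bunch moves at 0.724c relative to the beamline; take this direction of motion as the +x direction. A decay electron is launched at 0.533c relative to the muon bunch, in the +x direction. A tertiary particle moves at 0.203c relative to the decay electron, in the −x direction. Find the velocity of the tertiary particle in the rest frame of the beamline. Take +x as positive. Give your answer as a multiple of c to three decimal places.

Apply u = (u' + v)/(1 + u'v/c²) successively, working outward toward the beamline.
Start: velocity of the muon bunch relative to the beamline = 0.7240c.
Compose with the decay electron (u' = 0.533 in the muon bunch frame): u_1 = (0.533 + 0.724) / (1 + 0.533·0.724) = 1.2570/1.3859 = 0.9070.
Compose with the tertiary particle (u' = -0.203 in the decay electron frame): u_2 = (-0.203 + 0.907) / (1 + (-0.203)·0.907) = 0.7040/0.8159 = 0.8629.

+0.863c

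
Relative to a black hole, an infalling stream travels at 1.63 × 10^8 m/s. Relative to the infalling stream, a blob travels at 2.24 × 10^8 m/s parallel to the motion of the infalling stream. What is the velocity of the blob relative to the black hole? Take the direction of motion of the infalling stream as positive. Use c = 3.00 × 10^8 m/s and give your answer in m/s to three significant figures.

In units of c (dividing by 3.00 × 10^8 m/s): v = 0.543, u' = 0.747.
u = (u' + v)/(1 + u'v/c²):
u = (0.747 + 0.543) / (1 + 0.747·0.543) = 1.2900/1.4057 = 0.9177
Converting back: u = 0.9177 × 3.00 × 10^8 m/s.

2.75 × 10^8 m/s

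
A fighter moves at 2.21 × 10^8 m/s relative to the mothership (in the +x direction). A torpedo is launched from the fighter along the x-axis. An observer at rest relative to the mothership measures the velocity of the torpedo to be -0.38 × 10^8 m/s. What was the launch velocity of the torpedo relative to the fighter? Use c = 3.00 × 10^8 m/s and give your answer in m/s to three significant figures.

v = 0.737c, u = -0.127c.
Invert the composition law: u' = (u − v)/(1 − uv/c²).
u' = (-0.127 − 0.737) / (1 − (-0.127)(0.737)) = -0.8633/1.0933 = -0.7897.
u' = -0.7897 × 3.00 × 10^8 m/s.

-2.37 × 10^8 m/s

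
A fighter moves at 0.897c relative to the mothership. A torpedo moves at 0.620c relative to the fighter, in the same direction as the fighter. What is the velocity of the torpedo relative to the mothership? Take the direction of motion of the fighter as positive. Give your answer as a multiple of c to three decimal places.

0.975c

With v = 0.897 and u' = 0.620 (in units of c),
u = (u' + v)/(1 + u'v/c²):
u = (0.620 + 0.897) / (1 + 0.620·0.897) = 1.5170/1.5561 = 0.9748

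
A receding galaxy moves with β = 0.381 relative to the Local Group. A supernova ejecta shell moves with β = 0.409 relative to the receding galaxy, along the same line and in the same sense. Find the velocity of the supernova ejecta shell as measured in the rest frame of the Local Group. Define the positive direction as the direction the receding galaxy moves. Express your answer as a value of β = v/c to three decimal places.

β = 0.683

With v = 0.381 and u' = 0.409 (in units of c),
u = (u' + v)/(1 + u'v/c²):
u = (0.409 + 0.381) / (1 + 0.409·0.381) = 0.7900/1.1558 = 0.6835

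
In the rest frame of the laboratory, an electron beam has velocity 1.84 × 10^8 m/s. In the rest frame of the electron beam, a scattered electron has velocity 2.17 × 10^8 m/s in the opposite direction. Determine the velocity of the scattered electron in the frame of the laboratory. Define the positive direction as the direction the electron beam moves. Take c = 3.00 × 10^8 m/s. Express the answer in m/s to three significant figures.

In units of c (dividing by 3.00 × 10^8 m/s): v = 0.613, u' = -0.723.
u = (u' + v)/(1 + u'v/c²):
u = (-0.723 + 0.613) / (1 + (-0.723)·0.613) = -0.1100/0.5564 = -0.1977
Converting back: u = -0.1977 × 3.00 × 10^8 m/s.

-5.93 × 10^7 m/s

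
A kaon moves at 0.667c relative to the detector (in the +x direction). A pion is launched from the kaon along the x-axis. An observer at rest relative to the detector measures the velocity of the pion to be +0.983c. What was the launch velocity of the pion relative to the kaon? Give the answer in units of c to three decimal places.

Invert the composition law: u' = (u − v)/(1 − uv/c²).
u' = (0.983 − 0.667) / (1 − (0.983)(0.667)) = 0.3160/0.3443 = 0.9177.

+0.918c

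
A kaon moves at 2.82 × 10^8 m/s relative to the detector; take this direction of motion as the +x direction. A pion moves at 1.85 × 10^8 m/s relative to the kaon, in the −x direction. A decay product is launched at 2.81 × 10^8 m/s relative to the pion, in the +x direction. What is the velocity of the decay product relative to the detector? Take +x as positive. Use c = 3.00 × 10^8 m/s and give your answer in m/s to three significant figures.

Apply u = (u' + v)/(1 + u'v/c²) successively, working outward toward the detector.
(Dividing each given speed by c = 3.00 × 10^8 m/s to work in units of c.)
Start: velocity of the kaon relative to the detector = 0.9400c.
Compose with the pion (u' = -0.617 in the kaon frame): u_1 = (-0.617 + 0.940) / (1 + (-0.617)·0.940) = 0.3233/0.4203 = 0.7692.
Compose with the decay product (u' = 0.937 in the pion frame): u_2 = (0.937 + 0.769) / (1 + 0.937·0.769) = 1.7059/1.7205 = 0.9915.
So u = 0.9915 × 3.00 × 10^8 m/s.

+2.97 × 10^8 m/s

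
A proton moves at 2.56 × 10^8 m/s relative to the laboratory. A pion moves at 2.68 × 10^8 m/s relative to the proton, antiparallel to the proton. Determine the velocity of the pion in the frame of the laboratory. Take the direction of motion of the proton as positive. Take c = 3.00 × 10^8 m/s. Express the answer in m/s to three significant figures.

-5.05 × 10^7 m/s

In units of c (dividing by 3.00 × 10^8 m/s): v = 0.853, u' = -0.893.
u = (u' + v)/(1 + u'v/c²):
u = (-0.893 + 0.853) / (1 + (-0.893)·0.853) = -0.0400/0.2377 = -0.1683
Converting back: u = -0.1683 × 3.00 × 10^8 m/s.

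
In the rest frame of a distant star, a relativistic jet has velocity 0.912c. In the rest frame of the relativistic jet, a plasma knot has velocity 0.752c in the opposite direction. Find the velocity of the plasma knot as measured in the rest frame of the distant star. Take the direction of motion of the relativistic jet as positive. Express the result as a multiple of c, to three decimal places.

+0.509c

With v = 0.912 and u' = -0.752 (in units of c),
u = (u' + v)/(1 + u'v/c²):
u = (-0.752 + 0.912) / (1 + (-0.752)·0.912) = 0.1600/0.3142 = 0.5093
(Galilean addition would give +0.160c.)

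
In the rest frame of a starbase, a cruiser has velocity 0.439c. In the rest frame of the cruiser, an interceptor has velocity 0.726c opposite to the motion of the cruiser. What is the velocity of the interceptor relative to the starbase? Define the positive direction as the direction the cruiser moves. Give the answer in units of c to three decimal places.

-0.421c

With v = 0.439 and u' = -0.726 (in units of c),
u = (u' + v)/(1 + u'v/c²):
u = (-0.726 + 0.439) / (1 + (-0.726)·0.439) = -0.2870/0.6813 = -0.4213
(Galilean addition would give -0.287c.)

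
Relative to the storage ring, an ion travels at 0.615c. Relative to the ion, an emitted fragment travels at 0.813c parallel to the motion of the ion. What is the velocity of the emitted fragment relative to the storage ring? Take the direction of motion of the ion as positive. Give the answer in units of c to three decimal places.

0.952c

With v = 0.615 and u' = 0.813 (in units of c),
u = (u' + v)/(1 + u'v/c²):
u = (0.813 + 0.615) / (1 + 0.813·0.615) = 1.4280/1.5000 = 0.9520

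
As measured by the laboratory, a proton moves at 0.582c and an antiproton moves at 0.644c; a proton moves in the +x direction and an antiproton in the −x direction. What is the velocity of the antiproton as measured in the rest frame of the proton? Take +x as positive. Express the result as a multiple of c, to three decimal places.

-0.892c

β_A = 0.582, β_B = -0.644.
Transform to A's frame with the inverse velocity-addition law: u' = (u − v)/(1 − uv/c²), taking u = β_B and v = β_A.
u' = (-0.644 − 0.582) / (1 − (0.582)(-0.644)) = -1.2260/1.3748 = -0.8918.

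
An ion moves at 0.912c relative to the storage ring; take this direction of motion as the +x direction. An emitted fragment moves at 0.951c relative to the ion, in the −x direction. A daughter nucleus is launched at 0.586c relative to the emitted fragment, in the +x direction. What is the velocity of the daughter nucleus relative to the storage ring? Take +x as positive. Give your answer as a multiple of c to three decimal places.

Apply u = (u' + v)/(1 + u'v/c²) successively, working outward toward the storage ring.
Start: velocity of the ion relative to the storage ring = 0.9120c.
Compose with the emitted fragment (u' = -0.951 in the ion frame): u_1 = (-0.951 + 0.912) / (1 + (-0.951)·0.912) = -0.0390/0.1327 = -0.2939.
Compose with the daughter nucleus (u' = 0.586 in the emitted fragment frame): u_2 = (0.586 + (-0.294)) / (1 + 0.586·(-0.294)) = 0.2921/0.8278 = 0.3529.

+0.353c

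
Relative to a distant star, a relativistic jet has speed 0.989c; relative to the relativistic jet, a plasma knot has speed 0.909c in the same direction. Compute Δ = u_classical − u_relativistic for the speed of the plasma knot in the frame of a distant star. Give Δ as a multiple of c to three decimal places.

Galilean: u_cl = 0.909 + 0.989 = 1.8980.
Relativistic: u_rel = (0.909 + 0.989) / (1 + 0.909·0.989) = 1.8980/1.8990 = 0.9995.
Δ = 1.8980 − 0.9995 = 0.8985.
(The classical prediction exceeds c; the relativistic result does not.)

Δ = 0.899c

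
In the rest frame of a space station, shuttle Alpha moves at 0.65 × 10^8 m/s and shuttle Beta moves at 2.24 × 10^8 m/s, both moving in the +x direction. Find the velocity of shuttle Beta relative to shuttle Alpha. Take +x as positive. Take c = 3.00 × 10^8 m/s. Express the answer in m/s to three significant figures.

β_A = 0.217, β_B = 0.747 (dividing each by c = 3.00 × 10^8 m/s).
Transform to A's frame with the inverse velocity-addition law: u' = (u − v)/(1 − uv/c²), taking u = β_B and v = β_A.
u' = (0.747 − 0.217) / (1 − (0.217)(0.747)) = 0.5300/0.8382 = 0.6323.
u' = 0.6323 × 3.00 × 10^8 m/s.

+1.90 × 10^8 m/s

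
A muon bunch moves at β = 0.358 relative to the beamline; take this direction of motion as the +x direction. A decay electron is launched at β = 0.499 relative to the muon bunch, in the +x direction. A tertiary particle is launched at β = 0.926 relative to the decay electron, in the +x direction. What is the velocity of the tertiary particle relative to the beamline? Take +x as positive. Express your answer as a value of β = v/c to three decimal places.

Apply u = (u' + v)/(1 + u'v/c²) successively, working outward toward the beamline.
Start: velocity of the muon bunch relative to the beamline = 0.3580c.
Compose with the decay electron (u' = 0.499 in the muon bunch frame): u_1 = (0.499 + 0.358) / (1 + 0.499·0.358) = 0.8570/1.1786 = 0.7271.
Compose with the tertiary particle (u' = 0.926 in the decay electron frame): u_2 = (0.926 + 0.727) / (1 + 0.926·0.727) = 1.6531/1.6733 = 0.9879.

β = 0.988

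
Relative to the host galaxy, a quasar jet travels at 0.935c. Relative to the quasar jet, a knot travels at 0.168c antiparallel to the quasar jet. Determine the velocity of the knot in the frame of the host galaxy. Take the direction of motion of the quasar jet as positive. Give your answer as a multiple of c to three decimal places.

+0.910c

With v = 0.935 and u' = -0.168 (in units of c),
u = (u' + v)/(1 + u'v/c²):
u = (-0.168 + 0.935) / (1 + (-0.168)·0.935) = 0.7670/0.8429 = 0.9099
(Galilean addition would give +0.767c.)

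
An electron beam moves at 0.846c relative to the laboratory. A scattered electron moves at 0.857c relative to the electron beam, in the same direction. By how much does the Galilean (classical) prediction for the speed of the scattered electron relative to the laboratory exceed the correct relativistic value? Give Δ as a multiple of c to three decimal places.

Galilean: u_cl = 0.857 + 0.846 = 1.7030.
Relativistic: u_rel = (0.857 + 0.846) / (1 + 0.857·0.846) = 1.7030/1.7250 = 0.9872.
Δ = 1.7030 − 0.9872 = 0.7158.
(The classical prediction exceeds c; the relativistic result does not.)

Δ = 0.716c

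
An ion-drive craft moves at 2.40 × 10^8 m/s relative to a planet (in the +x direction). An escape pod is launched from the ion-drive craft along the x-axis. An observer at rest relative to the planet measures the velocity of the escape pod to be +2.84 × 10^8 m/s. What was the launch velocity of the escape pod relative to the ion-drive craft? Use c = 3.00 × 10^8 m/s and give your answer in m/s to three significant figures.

v = 0.800c, u = 0.947c.
Invert the composition law: u' = (u − v)/(1 − uv/c²).
u' = (0.947 − 0.800) / (1 − (0.947)(0.800)) = 0.1467/0.2427 = 0.6044.
u' = 0.6044 × 3.00 × 10^8 m/s.

+1.81 × 10^8 m/s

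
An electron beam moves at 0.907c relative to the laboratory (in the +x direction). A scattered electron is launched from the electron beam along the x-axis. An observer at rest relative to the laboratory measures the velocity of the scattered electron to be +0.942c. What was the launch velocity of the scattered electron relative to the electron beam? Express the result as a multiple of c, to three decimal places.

Invert the composition law: u' = (u − v)/(1 − uv/c²).
u' = (0.942 − 0.907) / (1 − (0.942)(0.907)) = 0.0350/0.1456 = 0.2404.

+0.240c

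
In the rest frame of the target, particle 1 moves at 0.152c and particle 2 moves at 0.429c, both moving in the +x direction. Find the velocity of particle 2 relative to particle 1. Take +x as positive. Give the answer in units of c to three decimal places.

β_A = 0.152, β_B = 0.429.
Transform to A's frame with the inverse velocity-addition law: u' = (u − v)/(1 − uv/c²), taking u = β_B and v = β_A.
u' = (0.429 − 0.152) / (1 − (0.152)(0.429)) = 0.2770/0.9348 = 0.2963.

+0.296c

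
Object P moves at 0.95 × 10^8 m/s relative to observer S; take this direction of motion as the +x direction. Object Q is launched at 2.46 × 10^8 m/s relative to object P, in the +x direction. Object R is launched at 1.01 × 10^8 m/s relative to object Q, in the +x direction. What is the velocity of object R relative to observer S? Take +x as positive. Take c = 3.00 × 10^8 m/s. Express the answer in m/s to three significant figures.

2.85 × 10^8 m/s

Apply u = (u' + v)/(1 + u'v/c²) successively, working outward toward observer S.
(Dividing each given speed by c = 3.00 × 10^8 m/s to work in units of c.)
Start: velocity of object P relative to observer S = 0.3167c.
Compose with object Q (u' = 0.820 in object P frame): u_1 = (0.820 + 0.317) / (1 + 0.820·0.317) = 1.1367/1.2597 = 0.9024.
Compose with object R (u' = 0.337 in object Q frame): u_2 = (0.337 + 0.902) / (1 + 0.337·0.902) = 1.2390/1.3038 = 0.9503.
So u = 0.9503 × 3.00 × 10^8 m/s.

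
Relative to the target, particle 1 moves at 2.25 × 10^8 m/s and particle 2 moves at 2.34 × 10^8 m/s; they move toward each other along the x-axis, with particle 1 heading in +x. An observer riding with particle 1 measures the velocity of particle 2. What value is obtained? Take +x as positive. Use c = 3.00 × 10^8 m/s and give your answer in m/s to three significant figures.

-2.90 × 10^8 m/s

β_A = 0.750, β_B = -0.780 (dividing each by c = 3.00 × 10^8 m/s).
Transform to A's frame with the inverse velocity-addition law: u' = (u − v)/(1 − uv/c²), taking u = β_B and v = β_A.
u' = (-0.780 − 0.750) / (1 − (0.750)(-0.780)) = -1.5300/1.5850 = -0.9653.
u' = -0.9653 × 3.00 × 10^8 m/s.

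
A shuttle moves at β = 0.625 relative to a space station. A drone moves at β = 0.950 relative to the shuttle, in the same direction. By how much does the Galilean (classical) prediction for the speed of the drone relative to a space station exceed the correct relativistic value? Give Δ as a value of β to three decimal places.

Galilean: u_cl = 0.950 + 0.625 = 1.5750.
Relativistic: u_rel = (0.950 + 0.625) / (1 + 0.950·0.625) = 1.5750/1.5938 = 0.9882.
Δ = 1.5750 − 0.9882 = 0.5868.
(The classical prediction exceeds c; the relativistic result does not.)

Δ = 0.587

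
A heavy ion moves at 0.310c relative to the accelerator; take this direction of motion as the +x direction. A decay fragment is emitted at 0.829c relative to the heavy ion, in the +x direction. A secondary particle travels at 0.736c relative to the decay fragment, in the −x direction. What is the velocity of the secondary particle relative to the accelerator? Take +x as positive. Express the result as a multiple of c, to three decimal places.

Apply u = (u' + v)/(1 + u'v/c²) successively, working outward toward the accelerator.
Start: velocity of the heavy ion relative to the accelerator = 0.3100c.
Compose with the decay fragment (u' = 0.829 in the heavy ion frame): u_1 = (0.829 + 0.310) / (1 + 0.829·0.310) = 1.1390/1.2570 = 0.9061.
Compose with the secondary particle (u' = -0.736 in the decay fragment frame): u_2 = (-0.736 + 0.906) / (1 + (-0.736)·0.906) = 0.1701/0.3331 = 0.5108.

+0.511c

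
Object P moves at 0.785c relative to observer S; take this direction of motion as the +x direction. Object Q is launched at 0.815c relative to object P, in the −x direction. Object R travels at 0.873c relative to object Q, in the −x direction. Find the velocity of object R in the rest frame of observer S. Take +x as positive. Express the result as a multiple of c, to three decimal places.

-0.891c

Apply u = (u' + v)/(1 + u'v/c²) successively, working outward toward observer S.
Start: velocity of object P relative to observer S = 0.7850c.
Compose with object Q (u' = -0.815 in object P frame): u_1 = (-0.815 + 0.785) / (1 + (-0.815)·0.785) = -0.0300/0.3602 = -0.0833.
Compose with object R (u' = -0.873 in object Q frame): u_2 = (-0.873 + (-0.083)) / (1 + (-0.873)·(-0.083)) = -0.9563/1.0727 = -0.8915.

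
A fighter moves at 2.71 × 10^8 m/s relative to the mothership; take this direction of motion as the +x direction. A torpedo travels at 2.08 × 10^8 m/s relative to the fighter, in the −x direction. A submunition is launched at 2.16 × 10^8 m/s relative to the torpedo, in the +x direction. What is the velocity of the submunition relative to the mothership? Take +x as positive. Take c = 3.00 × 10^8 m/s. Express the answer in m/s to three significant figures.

Apply u = (u' + v)/(1 + u'v/c²) successively, working outward toward the mothership.
(Dividing each given speed by c = 3.00 × 10^8 m/s to work in units of c.)
Start: velocity of the fighter relative to the mothership = 0.9033c.
Compose with the torpedo (u' = -0.693 in the fighter frame): u_1 = (-0.693 + 0.903) / (1 + (-0.693)·0.903) = 0.2100/0.3737 = 0.5620.
Compose with the submunition (u' = 0.720 in the torpedo frame): u_2 = (0.720 + 0.562) / (1 + 0.720·0.562) = 1.2820/1.4046 = 0.9127.
So u = 0.9127 × 3.00 × 10^8 m/s.

+2.74 × 10^8 m/s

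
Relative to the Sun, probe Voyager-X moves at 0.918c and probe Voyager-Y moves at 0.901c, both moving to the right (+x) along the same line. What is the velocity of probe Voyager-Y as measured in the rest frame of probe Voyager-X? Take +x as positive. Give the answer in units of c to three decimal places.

-0.098c

β_A = 0.918, β_B = 0.901.
Transform to A's frame with the inverse velocity-addition law: u' = (u − v)/(1 − uv/c²), taking u = β_B and v = β_A.
u' = (0.901 − 0.918) / (1 − (0.918)(0.901)) = -0.0170/0.1729 = -0.0983.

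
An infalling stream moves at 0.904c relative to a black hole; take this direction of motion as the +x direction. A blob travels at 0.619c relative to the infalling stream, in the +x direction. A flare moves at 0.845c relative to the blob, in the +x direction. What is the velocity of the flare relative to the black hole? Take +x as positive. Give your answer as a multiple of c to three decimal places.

Apply u = (u' + v)/(1 + u'v/c²) successively, working outward toward the black hole.
Start: velocity of the infalling stream relative to the black hole = 0.9040c.
Compose with the blob (u' = 0.619 in the infalling stream frame): u_1 = (0.619 + 0.904) / (1 + 0.619·0.904) = 1.5230/1.5596 = 0.9765.
Compose with the flare (u' = 0.845 in the blob frame): u_2 = (0.845 + 0.977) / (1 + 0.845·0.977) = 1.8215/1.8252 = 0.9980.

0.998c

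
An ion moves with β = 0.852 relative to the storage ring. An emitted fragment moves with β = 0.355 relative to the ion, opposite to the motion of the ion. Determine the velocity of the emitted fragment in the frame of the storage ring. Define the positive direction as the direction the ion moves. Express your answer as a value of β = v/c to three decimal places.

β = +0.713

With v = 0.852 and u' = -0.355 (in units of c),
u = (u' + v)/(1 + u'v/c²):
u = (-0.355 + 0.852) / (1 + (-0.355)·0.852) = 0.4970/0.6975 = 0.7125
(Galilean addition would give +0.497c.)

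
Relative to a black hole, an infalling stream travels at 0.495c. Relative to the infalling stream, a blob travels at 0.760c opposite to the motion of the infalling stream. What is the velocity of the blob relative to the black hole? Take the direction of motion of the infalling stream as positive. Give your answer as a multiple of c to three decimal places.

With v = 0.495 and u' = -0.760 (in units of c),
u = (u' + v)/(1 + u'v/c²):
u = (-0.760 + 0.495) / (1 + (-0.760)·0.495) = -0.2650/0.6238 = -0.4248

-0.425c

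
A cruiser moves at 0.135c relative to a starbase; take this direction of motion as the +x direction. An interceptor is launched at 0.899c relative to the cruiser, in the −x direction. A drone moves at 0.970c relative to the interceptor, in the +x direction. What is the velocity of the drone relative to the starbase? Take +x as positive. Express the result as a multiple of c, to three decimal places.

Apply u = (u' + v)/(1 + u'v/c²) successively, working outward toward the starbase.
Start: velocity of the cruiser relative to the starbase = 0.1350c.
Compose with the interceptor (u' = -0.899 in the cruiser frame): u_1 = (-0.899 + 0.135) / (1 + (-0.899)·0.135) = -0.7640/0.8786 = -0.8695.
Compose with the drone (u' = 0.970 in the interceptor frame): u_2 = (0.970 + (-0.870)) / (1 + 0.970·(-0.870)) = 0.1005/0.1566 = 0.6418.

+0.642c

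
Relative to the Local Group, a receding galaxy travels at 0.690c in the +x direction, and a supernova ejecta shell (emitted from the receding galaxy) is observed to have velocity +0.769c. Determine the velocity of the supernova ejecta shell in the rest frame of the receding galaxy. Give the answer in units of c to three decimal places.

+0.168c

Invert the composition law: u' = (u − v)/(1 − uv/c²).
u' = (0.769 − 0.690) / (1 − (0.769)(0.690)) = 0.0790/0.4694 = 0.1683.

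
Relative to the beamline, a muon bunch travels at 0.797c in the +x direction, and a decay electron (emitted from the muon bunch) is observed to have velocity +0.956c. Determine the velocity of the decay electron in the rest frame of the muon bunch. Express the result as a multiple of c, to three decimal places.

+0.668c

Invert the composition law: u' = (u − v)/(1 − uv/c²).
u' = (0.956 − 0.797) / (1 − (0.956)(0.797)) = 0.1590/0.2381 = 0.6679.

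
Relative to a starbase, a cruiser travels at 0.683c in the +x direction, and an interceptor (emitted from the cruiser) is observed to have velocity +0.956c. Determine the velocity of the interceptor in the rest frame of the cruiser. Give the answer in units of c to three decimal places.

Invert the composition law: u' = (u − v)/(1 − uv/c²).
u' = (0.956 − 0.683) / (1 − (0.956)(0.683)) = 0.2730/0.3471 = 0.7866.

+0.787c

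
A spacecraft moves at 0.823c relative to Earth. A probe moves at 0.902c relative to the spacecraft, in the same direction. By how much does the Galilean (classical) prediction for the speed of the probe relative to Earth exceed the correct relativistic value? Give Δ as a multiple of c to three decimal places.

Galilean: u_cl = 0.902 + 0.823 = 1.7250.
Relativistic: u_rel = (0.902 + 0.823) / (1 + 0.902·0.823) = 1.7250/1.7423 = 0.9900.
Δ = 1.7250 − 0.9900 = 0.7350.
(The classical prediction exceeds c; the relativistic result does not.)

Δ = 0.735c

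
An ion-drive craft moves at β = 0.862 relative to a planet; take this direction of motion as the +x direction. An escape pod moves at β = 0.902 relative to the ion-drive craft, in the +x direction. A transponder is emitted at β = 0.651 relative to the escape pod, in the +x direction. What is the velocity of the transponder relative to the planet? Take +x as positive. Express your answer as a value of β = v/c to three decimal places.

β = 0.998

Apply u = (u' + v)/(1 + u'v/c²) successively, working outward toward the planet.
Start: velocity of the ion-drive craft relative to the planet = 0.8620c.
Compose with the escape pod (u' = 0.902 in the ion-drive craft frame): u_1 = (0.902 + 0.862) / (1 + 0.902·0.862) = 1.7640/1.7775 = 0.9924.
Compose with the transponder (u' = 0.651 in the escape pod frame): u_2 = (0.651 + 0.992) / (1 + 0.651·0.992) = 1.6434/1.6460 = 0.9984.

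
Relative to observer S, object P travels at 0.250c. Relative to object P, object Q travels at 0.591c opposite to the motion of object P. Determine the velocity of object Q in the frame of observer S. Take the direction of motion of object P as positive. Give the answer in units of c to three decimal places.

With v = 0.250 and u' = -0.591 (in units of c),
u = (u' + v)/(1 + u'v/c²):
u = (-0.591 + 0.250) / (1 + (-0.591)·0.250) = -0.3410/0.8522 = -0.4001
(Galilean addition would give -0.341c.)

-0.400c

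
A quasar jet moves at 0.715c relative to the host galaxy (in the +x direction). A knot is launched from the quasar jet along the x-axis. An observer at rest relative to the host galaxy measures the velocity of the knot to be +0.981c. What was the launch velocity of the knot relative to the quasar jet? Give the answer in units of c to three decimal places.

+0.891c

Invert the composition law: u' = (u − v)/(1 − uv/c²).
u' = (0.981 − 0.715) / (1 − (0.981)(0.715)) = 0.2660/0.2986 = 0.8909.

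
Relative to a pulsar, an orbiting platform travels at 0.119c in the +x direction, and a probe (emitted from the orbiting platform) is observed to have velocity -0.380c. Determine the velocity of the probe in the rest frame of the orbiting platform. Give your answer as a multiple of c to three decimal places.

Invert the composition law: u' = (u − v)/(1 − uv/c²).
u' = (-0.380 − 0.119) / (1 − (-0.380)(0.119)) = -0.4990/1.0452 = -0.4774.

-0.477c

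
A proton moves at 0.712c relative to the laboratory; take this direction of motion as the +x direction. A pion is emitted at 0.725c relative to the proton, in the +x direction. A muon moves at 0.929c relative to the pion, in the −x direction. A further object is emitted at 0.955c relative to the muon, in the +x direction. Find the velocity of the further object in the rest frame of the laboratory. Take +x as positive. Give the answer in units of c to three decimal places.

Apply u = (u' + v)/(1 + u'v/c²) successively, working outward toward the laboratory.
Start: velocity of the proton relative to the laboratory = 0.7120c.
Compose with the pion (u' = 0.725 in the proton frame): u_1 = (0.725 + 0.712) / (1 + 0.725·0.712) = 1.4370/1.5162 = 0.9478.
Compose with the muon (u' = -0.929 in the pion frame): u_2 = (-0.929 + 0.948) / (1 + (-0.929)·0.948) = 0.0188/0.1195 = 0.1570.
Compose with the further object (u' = 0.955 in the muon frame): u_3 = (0.955 + 0.157) / (1 + 0.955·0.157) = 1.1120/1.1499 = 0.9670.

+0.967c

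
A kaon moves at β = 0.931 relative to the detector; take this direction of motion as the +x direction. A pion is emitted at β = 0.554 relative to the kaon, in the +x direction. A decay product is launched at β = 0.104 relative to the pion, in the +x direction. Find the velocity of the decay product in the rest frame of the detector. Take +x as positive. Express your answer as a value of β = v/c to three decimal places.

Apply u = (u' + v)/(1 + u'v/c²) successively, working outward toward the detector.
Start: velocity of the kaon relative to the detector = 0.9310c.
Compose with the pion (u' = 0.554 in the kaon frame): u_1 = (0.554 + 0.931) / (1 + 0.554·0.931) = 1.4850/1.5158 = 0.9797.
Compose with the decay product (u' = 0.104 in the pion frame): u_2 = (0.104 + 0.980) / (1 + 0.104·0.980) = 1.0837/1.1019 = 0.9835.

β = 0.983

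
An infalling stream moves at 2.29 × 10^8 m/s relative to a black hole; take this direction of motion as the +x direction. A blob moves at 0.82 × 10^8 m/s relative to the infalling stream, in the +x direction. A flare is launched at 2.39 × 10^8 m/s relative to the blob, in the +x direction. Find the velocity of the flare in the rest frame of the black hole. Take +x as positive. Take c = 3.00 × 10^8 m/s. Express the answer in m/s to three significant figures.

Apply u = (u' + v)/(1 + u'v/c²) successively, working outward toward the black hole.
(Dividing each given speed by c = 3.00 × 10^8 m/s to work in units of c.)
Start: velocity of the infalling stream relative to the black hole = 0.7633c.
Compose with the blob (u' = 0.273 in the infalling stream frame): u_1 = (0.273 + 0.763) / (1 + 0.273·0.763) = 1.0367/1.2086 = 0.8577.
Compose with the flare (u' = 0.797 in the blob frame): u_2 = (0.797 + 0.858) / (1 + 0.797·0.858) = 1.6544/1.6833 = 0.9828.
So u = 0.9828 × 3.00 × 10^8 m/s.

2.95 × 10^8 m/s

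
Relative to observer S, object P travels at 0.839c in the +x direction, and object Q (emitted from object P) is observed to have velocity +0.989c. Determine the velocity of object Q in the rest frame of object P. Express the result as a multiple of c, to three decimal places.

+0.881c

Invert the composition law: u' = (u − v)/(1 − uv/c²).
u' = (0.989 − 0.839) / (1 − (0.989)(0.839)) = 0.1500/0.1702 = 0.8812.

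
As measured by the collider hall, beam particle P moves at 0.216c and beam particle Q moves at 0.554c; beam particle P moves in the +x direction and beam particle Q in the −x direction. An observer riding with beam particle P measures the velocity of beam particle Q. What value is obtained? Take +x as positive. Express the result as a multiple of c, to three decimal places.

-0.688c

β_A = 0.216, β_B = -0.554.
Transform to A's frame with the inverse velocity-addition law: u' = (u − v)/(1 − uv/c²), taking u = β_B and v = β_A.
u' = (-0.554 − 0.216) / (1 − (0.216)(-0.554)) = -0.7700/1.1197 = -0.6877.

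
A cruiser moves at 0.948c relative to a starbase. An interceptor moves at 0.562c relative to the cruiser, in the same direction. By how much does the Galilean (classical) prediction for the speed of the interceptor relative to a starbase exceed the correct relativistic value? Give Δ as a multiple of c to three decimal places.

Δ = 0.525c

Galilean: u_cl = 0.562 + 0.948 = 1.5100.
Relativistic: u_rel = (0.562 + 0.948) / (1 + 0.562·0.948) = 1.5100/1.5328 = 0.9851.
Δ = 1.5100 − 0.9851 = 0.5249.
(The classical prediction exceeds c; the relativistic result does not.)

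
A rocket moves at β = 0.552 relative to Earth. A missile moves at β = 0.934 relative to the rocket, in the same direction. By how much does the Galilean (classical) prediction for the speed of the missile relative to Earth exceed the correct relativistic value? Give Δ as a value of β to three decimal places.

Δ = 0.506

Galilean: u_cl = 0.934 + 0.552 = 1.4860.
Relativistic: u_rel = (0.934 + 0.552) / (1 + 0.934·0.552) = 1.4860/1.5156 = 0.9805.
Δ = 1.4860 − 0.9805 = 0.5055.
(The classical prediction exceeds c; the relativistic result does not.)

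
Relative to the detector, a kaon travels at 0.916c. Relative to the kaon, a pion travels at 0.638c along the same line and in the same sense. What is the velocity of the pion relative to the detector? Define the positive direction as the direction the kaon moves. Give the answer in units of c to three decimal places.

With v = 0.916 and u' = 0.638 (in units of c),
u = (u' + v)/(1 + u'v/c²):
u = (0.638 + 0.916) / (1 + 0.638·0.916) = 1.5540/1.5844 = 0.9808

0.981c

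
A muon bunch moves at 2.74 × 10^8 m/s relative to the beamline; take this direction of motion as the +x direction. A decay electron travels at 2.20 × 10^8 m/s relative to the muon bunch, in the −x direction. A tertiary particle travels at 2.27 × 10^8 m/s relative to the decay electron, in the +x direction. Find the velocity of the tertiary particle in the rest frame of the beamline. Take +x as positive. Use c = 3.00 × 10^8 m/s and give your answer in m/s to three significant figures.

+2.76 × 10^8 m/s

Apply u = (u' + v)/(1 + u'v/c²) successively, working outward toward the beamline.
(Dividing each given speed by c = 3.00 × 10^8 m/s to work in units of c.)
Start: velocity of the muon bunch relative to the beamline = 0.9133c.
Compose with the decay electron (u' = -0.733 in the muon bunch frame): u_1 = (-0.733 + 0.913) / (1 + (-0.733)·0.913) = 0.1800/0.3302 = 0.5451.
Compose with the tertiary particle (u' = 0.757 in the decay electron frame): u_2 = (0.757 + 0.545) / (1 + 0.757·0.545) = 1.3018/1.4124 = 0.9216.
So u = 0.9216 × 3.00 × 10^8 m/s.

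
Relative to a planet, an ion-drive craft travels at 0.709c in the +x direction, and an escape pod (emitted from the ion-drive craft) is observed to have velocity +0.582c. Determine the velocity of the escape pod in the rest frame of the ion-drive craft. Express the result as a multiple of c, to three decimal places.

-0.216c

Invert the composition law: u' = (u − v)/(1 − uv/c²).
u' = (0.582 − 0.709) / (1 − (0.582)(0.709)) = -0.1270/0.5874 = -0.2162.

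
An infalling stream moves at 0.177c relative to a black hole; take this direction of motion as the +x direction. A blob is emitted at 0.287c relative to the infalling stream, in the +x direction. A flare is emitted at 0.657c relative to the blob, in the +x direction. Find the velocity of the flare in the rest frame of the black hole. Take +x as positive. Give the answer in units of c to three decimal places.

Apply u = (u' + v)/(1 + u'v/c²) successively, working outward toward the black hole.
Start: velocity of the infalling stream relative to the black hole = 0.1770c.
Compose with the blob (u' = 0.287 in the infalling stream frame): u_1 = (0.287 + 0.177) / (1 + 0.287·0.177) = 0.4640/1.0508 = 0.4416.
Compose with the flare (u' = 0.657 in the blob frame): u_2 = (0.657 + 0.442) / (1 + 0.657·0.442) = 1.0986/1.2901 = 0.8515.

0.852c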